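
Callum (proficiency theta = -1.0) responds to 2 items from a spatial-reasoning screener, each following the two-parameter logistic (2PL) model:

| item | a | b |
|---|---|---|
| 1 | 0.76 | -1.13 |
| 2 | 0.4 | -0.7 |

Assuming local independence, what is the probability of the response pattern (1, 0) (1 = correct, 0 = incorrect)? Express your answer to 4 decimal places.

P(theta) = 1 / (1 + exp(−a(theta − b)))
P_1 = 1/(1+e^{-0.0988}) = 0.5247
P_2 = 1/(1+e^{0.1200}) = 0.4700
L = P_1 × (1−P_2) = 0.5247 × 0.5300 = 0.27806

0.2781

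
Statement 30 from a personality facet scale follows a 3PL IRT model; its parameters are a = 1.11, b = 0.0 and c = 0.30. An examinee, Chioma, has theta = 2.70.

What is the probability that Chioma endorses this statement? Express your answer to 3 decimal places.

0.967

P(theta) = c + (1 − c) · 1 / (1 + exp(−a(theta − b)))
Exponent: 1.11 × (2.70 − 0.0) = 2.9970
1/(1 + e^{-2.9970}) = 0.9524
P = 0.30 + 0.70 × 0.9524 = 0.9667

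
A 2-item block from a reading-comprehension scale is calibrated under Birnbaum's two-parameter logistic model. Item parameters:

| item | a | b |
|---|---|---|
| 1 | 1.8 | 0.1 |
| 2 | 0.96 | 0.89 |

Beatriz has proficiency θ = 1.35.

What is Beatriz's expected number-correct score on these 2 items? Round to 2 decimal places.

P(θ) = 1 / (1 + exp(−a(θ − b)))
P_1 = 1/(1+e^{-2.2500}) = 0.9047
P_2 = 1/(1+e^{-0.4416}) = 0.6086
E[score] = 0.9047 + 0.6086 = 1.5133

1.51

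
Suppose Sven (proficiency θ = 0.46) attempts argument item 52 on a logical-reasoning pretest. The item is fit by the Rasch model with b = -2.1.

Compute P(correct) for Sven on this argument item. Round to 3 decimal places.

0.928

P(θ) = 1 / (1 + exp(−(θ − b)))
Exponent: (0.46 − (-2.1)) = 2.5600
1/(1 + e^{-2.5600}) = 0.9282
P = 0.9282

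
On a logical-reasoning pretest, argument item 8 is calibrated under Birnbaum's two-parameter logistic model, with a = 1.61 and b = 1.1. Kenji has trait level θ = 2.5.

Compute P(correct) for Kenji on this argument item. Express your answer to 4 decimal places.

P(θ) = 1 / (1 + exp(−a(θ − b)))
Exponent: 1.61 × (2.5 − 1.1) = 2.2540
1/(1 + e^{-2.2540}) = 0.9050

0.9050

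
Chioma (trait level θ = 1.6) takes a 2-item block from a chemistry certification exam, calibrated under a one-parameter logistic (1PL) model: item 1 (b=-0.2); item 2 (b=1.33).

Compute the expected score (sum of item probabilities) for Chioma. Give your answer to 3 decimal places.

1.425

P(θ) = 1 / (1 + exp(−(θ − b)))
P_1 = 1/(1+e^{-1.8000}) = 0.8581
P_2 = 1/(1+e^{-0.2700}) = 0.5671
E[score] = 0.8581 + 0.5671 = 1.4252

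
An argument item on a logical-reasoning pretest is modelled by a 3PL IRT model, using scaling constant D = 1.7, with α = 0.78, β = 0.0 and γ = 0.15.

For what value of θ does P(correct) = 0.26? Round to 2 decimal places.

-1.44

P(θ) = γ + (1 − γ) · 1 / (1 + exp(−D·α(θ − β)))
Remove guessing floor: (0.26 − 0.15)/(1 − 0.15) = 0.1294
logit = ln(0.1294/0.8706) = -1.9062
θ = β + logit/(1.7·α) = 0.0 + (-1.9062)/1.3260 = -1.4375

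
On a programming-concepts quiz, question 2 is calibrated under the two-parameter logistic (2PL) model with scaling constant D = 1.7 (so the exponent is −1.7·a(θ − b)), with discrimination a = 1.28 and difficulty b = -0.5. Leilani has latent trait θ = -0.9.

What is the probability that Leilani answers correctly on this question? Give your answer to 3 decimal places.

P(θ) = 1 / (1 + exp(−D·a(θ − b)))
Exponent: 1.7 × 1.28 × (-0.9 − (-0.5)) = -0.8704
1/(1 + e^{0.8704}) = 0.2952
P = 0.2952

0.295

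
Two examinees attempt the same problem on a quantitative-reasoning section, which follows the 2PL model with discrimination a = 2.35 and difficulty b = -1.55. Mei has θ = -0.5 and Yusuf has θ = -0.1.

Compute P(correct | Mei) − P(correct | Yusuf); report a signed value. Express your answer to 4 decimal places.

-0.0461

P(θ) = 1 / (1 + exp(−a(θ − b)))
P(Mei) = 0.9218  [exponent 2.4675]
P(Yusuf) = 0.9679  [exponent 3.4075]
Difference = 0.9218 − 0.9679 = -0.0461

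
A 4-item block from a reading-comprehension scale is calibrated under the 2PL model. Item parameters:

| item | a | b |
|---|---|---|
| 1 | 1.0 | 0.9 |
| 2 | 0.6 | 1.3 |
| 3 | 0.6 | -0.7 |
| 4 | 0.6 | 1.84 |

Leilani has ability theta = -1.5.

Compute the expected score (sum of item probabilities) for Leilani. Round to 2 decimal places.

P(theta) = 1 / (1 + exp(−a(theta − b)))
P_1 = 1/(1+e^{2.4000}) = 0.0832
P_2 = 1/(1+e^{1.6800}) = 0.1571
P_3 = 1/(1+e^{0.4800}) = 0.3823
P_4 = 1/(1+e^{2.0040}) = 0.1188
E[score] = 0.0832 + 0.1571 + 0.3823 + 0.1188 = 0.7413

0.74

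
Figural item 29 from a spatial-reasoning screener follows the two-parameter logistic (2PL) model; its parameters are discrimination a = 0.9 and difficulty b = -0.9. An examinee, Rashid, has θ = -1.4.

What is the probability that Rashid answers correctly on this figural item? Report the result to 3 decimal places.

0.389

P(θ) = 1 / (1 + exp(−a(θ − b)))
Exponent: 0.9 × (-1.4 − (-0.9)) = -0.4500
1/(1 + e^{0.4500}) = 0.3894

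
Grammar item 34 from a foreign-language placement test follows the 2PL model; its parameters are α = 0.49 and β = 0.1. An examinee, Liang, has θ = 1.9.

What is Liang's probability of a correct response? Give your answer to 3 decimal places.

0.707

P(θ) = 1 / (1 + exp(−α(θ − β)))
Exponent: 0.49 × (1.9 − 0.1) = 0.8820
1/(1 + e^{-0.8820}) = 0.7072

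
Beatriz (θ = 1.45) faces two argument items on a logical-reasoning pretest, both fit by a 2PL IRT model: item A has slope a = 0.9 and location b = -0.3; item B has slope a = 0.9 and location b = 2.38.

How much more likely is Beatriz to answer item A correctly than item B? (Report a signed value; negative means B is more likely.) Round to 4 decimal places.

0.5263

P(θ) = 1 / (1 + exp(−a(θ − b)))
P_A = 0.8285
P_B = 0.3022
P_A − P_B = 0.5263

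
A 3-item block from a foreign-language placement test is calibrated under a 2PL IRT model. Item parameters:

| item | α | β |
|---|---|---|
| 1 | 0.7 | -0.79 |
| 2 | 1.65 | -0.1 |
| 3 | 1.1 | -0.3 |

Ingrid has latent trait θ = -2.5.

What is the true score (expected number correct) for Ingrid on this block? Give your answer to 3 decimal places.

0.332

P(θ) = 1 / (1 + exp(−α(θ − β)))
P_1 = 1/(1+e^{1.1970}) = 0.2320
P_2 = 1/(1+e^{3.9600}) = 0.0187
P_3 = 1/(1+e^{2.4200}) = 0.0817
E[score] = 0.2320 + 0.0187 + 0.0817 = 0.3324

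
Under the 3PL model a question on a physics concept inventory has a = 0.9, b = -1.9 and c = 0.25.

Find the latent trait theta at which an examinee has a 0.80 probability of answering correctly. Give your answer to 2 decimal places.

P(theta) = c + (1 − c) · 1 / (1 + exp(−a(theta − b)))
Remove guessing floor: (0.80 − 0.25)/(1 − 0.25) = 0.7333
logit = ln(0.7333/0.2667) = 1.0116
theta = b + logit/(a) = -1.9 + 1.0116/0.9000 = -0.7760

-0.78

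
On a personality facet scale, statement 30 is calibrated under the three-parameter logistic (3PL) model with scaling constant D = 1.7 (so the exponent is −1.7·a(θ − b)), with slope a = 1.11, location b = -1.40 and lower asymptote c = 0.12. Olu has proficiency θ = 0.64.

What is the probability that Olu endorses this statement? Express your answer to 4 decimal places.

P(θ) = c + (1 − c) · 1 / (1 + exp(−D·a(θ − b)))
Exponent: 1.7 × 1.11 × (0.64 − (-1.40)) = 3.8495
1/(1 + e^{-3.8495}) = 0.9792
P = 0.12 + 0.88 × 0.9792 = 0.9817

0.9817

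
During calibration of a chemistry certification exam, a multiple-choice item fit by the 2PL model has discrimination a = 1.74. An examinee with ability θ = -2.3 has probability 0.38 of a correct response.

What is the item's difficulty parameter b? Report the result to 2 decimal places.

-2.02

P(θ) = 1 / (1 + exp(−a(θ − b)))
logit(0.38) = ln(0.38/0.62) = -0.4895
b = θ − logit/(a) = -2.3 − (-0.4895)/1.7400 = -2.0187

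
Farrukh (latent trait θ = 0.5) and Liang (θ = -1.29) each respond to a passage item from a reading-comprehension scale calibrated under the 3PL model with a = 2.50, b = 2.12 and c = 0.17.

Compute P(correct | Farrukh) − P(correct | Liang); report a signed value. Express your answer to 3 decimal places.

P(θ) = c + (1 − c) · 1 / (1 + exp(−a(θ − b)))
P(Farrukh) = 0.1842  [exponent -4.0500]
P(Liang) = 0.1702  [exponent -8.5250]
Difference = 0.1842 − 0.1702 = 0.0140

0.014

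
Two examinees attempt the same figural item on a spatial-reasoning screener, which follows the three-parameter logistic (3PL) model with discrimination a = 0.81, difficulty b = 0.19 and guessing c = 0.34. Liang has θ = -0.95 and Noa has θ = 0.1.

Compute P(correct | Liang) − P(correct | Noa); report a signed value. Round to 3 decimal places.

-0.130

P(θ) = c + (1 − c) · 1 / (1 + exp(−a(θ − b)))
P(Liang) = 0.5276  [exponent -0.9234]
P(Noa) = 0.6580  [exponent -0.0729]
Difference = 0.5276 − 0.6580 = -0.1304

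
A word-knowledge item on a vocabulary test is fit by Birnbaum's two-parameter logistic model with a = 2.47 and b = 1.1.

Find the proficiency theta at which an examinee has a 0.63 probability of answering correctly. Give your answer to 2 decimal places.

1.32

P(theta) = 1 / (1 + exp(−a(theta − b)))
logit = ln(0.6300/0.3700) = 0.5322
theta = b + logit/(a) = 1.1 + 0.5322/2.4700 = 1.3155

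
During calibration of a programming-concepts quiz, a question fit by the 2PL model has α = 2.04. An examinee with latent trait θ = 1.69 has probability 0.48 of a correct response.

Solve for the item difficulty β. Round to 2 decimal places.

1.73

P(θ) = 1 / (1 + exp(−α(θ − β)))
logit(0.48) = ln(0.48/0.52) = -0.0800
β = θ − logit/(α) = 1.69 − (-0.0800)/2.0400 = 1.7292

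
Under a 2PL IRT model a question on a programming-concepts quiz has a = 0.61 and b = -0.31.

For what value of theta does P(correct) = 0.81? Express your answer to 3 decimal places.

P(theta) = 1 / (1 + exp(−a(theta − b)))
logit = ln(0.8100/0.1900) = 1.4500
theta = b + logit/(a) = -0.31 + 1.4500/0.6100 = 2.0671

2.067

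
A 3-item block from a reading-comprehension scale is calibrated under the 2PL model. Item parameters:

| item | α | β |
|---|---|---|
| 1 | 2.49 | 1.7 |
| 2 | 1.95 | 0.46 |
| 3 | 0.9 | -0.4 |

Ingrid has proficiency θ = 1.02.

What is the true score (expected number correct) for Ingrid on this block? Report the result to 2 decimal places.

1.69

P(θ) = 1 / (1 + exp(−α(θ − β)))
P_1 = 1/(1+e^{1.6932}) = 0.1554
P_2 = 1/(1+e^{-1.0920}) = 0.7488
P_3 = 1/(1+e^{-1.2780}) = 0.7821
E[score] = 0.1554 + 0.7488 + 0.7821 = 1.6862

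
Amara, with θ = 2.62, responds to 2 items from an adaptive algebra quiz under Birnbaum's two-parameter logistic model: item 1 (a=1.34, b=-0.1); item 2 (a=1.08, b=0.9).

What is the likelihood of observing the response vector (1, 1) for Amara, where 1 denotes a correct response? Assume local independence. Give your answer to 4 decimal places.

P(θ) = 1 / (1 + exp(−a(θ − b)))
P_1 = 1/(1+e^{-3.6448}) = 0.9745
P_2 = 1/(1+e^{-1.8576}) = 0.8650
L = P_1 × P_2 = 0.9745 × 0.8650 = 0.84299

0.8430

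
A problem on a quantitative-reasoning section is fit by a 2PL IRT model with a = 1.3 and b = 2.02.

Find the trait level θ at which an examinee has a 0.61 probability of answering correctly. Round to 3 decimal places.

2.364

P(θ) = 1 / (1 + exp(−a(θ − b)))
logit = ln(0.6100/0.3900) = 0.4473
θ = b + logit/(a) = 2.02 + 0.4473/1.3000 = 2.3641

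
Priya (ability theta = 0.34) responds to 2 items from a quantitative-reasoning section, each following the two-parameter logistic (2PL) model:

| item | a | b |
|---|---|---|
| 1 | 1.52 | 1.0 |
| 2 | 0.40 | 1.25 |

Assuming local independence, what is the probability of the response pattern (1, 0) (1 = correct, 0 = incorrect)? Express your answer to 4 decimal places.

P(theta) = 1 / (1 + exp(−a(theta − b)))
P_1 = 1/(1+e^{1.0032}) = 0.2683
P_2 = 1/(1+e^{0.3640}) = 0.4100
L = P_1 × (1−P_2) = 0.2683 × 0.5900 = 0.15831

0.1583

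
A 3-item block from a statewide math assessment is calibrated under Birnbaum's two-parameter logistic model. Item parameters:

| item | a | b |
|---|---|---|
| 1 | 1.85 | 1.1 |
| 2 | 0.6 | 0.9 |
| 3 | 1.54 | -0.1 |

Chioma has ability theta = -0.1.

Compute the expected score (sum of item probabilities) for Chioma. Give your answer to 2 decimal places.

P(theta) = 1 / (1 + exp(−a(theta − b)))
P_1 = 1/(1+e^{2.2200}) = 0.0980
P_2 = 1/(1+e^{0.6000}) = 0.3543
P_3 = 1/(1+e^{0.0000}) = 0.5000
E[score] = 0.0980 + 0.3543 + 0.5000 = 0.9523

0.95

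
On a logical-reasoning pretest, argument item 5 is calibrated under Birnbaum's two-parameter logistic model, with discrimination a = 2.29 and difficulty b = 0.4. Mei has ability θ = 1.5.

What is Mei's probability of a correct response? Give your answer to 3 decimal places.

P(θ) = 1 / (1 + exp(−a(θ − b)))
Exponent: 2.29 × (1.5 − 0.4) = 2.5190
1/(1 + e^{-2.5190}) = 0.9255

0.925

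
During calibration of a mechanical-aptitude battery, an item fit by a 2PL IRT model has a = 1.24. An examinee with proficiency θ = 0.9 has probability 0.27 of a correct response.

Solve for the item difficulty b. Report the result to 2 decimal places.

1.70

P(θ) = 1 / (1 + exp(−a(θ − b)))
logit(0.27) = ln(0.27/0.73) = -0.9946
b = θ − logit/(a) = 0.9 − (-0.9946)/1.2400 = 1.7021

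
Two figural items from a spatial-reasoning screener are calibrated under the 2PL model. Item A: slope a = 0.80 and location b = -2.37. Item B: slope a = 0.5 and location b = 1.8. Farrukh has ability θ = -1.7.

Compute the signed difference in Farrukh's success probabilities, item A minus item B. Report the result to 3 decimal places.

0.483

P(θ) = 1 / (1 + exp(−a(θ − b)))
P_A = 0.6309
P_B = 0.1480
P_A − P_B = 0.4828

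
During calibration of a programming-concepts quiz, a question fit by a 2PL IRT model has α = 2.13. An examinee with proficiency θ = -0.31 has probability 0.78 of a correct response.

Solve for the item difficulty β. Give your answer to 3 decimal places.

-0.904

P(θ) = 1 / (1 + exp(−α(θ − β)))
logit(0.78) = ln(0.78/0.22) = 1.2657
β = θ − logit/(α) = -0.31 − 1.2657/2.1300 = -0.9042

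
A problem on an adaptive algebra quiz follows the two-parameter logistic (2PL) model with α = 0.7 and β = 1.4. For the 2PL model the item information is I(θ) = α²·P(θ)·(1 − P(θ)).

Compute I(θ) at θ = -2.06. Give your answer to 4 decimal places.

0.0367

P = 1/(1+e^{2.4220}) = 0.0815
P(1−P) = 0.0815 × 0.9185 = 0.0749
I = α² × P(1−P) = 0.7² × 0.0749 = 0.03668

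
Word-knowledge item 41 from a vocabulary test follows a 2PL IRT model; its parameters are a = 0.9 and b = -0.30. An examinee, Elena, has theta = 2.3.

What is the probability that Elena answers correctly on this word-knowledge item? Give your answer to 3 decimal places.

P(theta) = 1 / (1 + exp(−a(theta − b)))
Exponent: 0.9 × (2.3 − (-0.30)) = 2.3400
1/(1 + e^{-2.3400}) = 0.9121

0.912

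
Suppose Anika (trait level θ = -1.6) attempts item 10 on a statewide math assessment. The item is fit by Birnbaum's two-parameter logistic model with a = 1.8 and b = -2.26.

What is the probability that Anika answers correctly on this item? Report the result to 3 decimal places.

0.766

P(θ) = 1 / (1 + exp(−a(θ − b)))
Exponent: 1.8 × (-1.6 − (-2.26)) = 1.1880
1/(1 + e^{-1.1880}) = 0.7664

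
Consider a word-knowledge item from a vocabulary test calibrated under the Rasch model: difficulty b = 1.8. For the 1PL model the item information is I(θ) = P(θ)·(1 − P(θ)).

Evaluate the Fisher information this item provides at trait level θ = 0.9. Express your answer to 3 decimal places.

P = 1/(1+e^{0.9000}) = 0.2891
P(1−P) = 0.2891 × 0.7109 = 0.2055
I = P(1−P) = 0.20550

0.206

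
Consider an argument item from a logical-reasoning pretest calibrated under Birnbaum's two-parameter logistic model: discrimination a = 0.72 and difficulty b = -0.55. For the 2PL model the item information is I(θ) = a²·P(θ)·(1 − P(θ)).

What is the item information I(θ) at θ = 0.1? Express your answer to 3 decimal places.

0.123

P = 1/(1+e^{-0.4680}) = 0.6149
P(1−P) = 0.6149 × 0.3851 = 0.2368
I = a² × P(1−P) = 0.72² × 0.2368 = 0.12275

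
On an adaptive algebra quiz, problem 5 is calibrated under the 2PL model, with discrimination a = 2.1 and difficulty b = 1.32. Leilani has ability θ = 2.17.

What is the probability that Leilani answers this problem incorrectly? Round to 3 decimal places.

P(θ) = 1 / (1 + exp(−a(θ − b)))
Exponent: 2.1 × (2.17 − 1.32) = 1.7850
1/(1 + e^{-1.7850}) = 0.8563
P(incorrect) = 1 − 0.8563 = 0.1437

0.144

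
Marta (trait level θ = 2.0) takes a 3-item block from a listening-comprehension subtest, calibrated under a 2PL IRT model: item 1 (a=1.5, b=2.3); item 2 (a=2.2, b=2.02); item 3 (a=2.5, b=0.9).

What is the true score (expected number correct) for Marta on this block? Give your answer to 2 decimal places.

P(θ) = 1 / (1 + exp(−a(θ − b)))
P_1 = 1/(1+e^{0.4500}) = 0.3894
P_2 = 1/(1+e^{0.0440}) = 0.4890
P_3 = 1/(1+e^{-2.7500}) = 0.9399
E[score] = 0.3894 + 0.4890 + 0.9399 = 1.8183

1.82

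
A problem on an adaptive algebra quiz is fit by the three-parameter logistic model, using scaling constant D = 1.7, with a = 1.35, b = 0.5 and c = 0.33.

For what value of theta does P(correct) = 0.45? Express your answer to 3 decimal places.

-0.163

P(theta) = c + (1 − c) · 1 / (1 + exp(−D·a(theta − b)))
Remove guessing floor: (0.45 − 0.33)/(1 − 0.33) = 0.1791
logit = ln(0.1791/0.8209) = -1.5224
theta = b + logit/(1.7·a) = 0.5 + (-1.5224)/2.2950 = -0.1634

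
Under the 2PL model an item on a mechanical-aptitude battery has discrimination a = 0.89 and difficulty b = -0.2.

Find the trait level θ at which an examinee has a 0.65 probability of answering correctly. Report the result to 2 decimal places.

P(θ) = 1 / (1 + exp(−a(θ − b)))
logit = ln(0.6500/0.3500) = 0.6190
θ = b + logit/(a) = -0.2 + 0.6190/0.8900 = 0.4955

0.50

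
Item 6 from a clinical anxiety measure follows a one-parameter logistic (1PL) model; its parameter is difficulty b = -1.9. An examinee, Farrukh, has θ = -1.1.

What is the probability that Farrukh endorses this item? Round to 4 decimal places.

0.6900

P(θ) = 1 / (1 + exp(−(θ − b)))
Exponent: (-1.1 − (-1.9)) = 0.8000
1/(1 + e^{-0.8000}) = 0.6900
P = 0.6900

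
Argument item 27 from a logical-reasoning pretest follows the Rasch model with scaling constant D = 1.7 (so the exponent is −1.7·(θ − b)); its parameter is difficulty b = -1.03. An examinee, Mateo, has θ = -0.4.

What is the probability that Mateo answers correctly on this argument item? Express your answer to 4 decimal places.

P(θ) = 1 / (1 + exp(−D·(θ − b)))
Exponent: 1.7 × (-0.4 − (-1.03)) = 1.0710
1/(1 + e^{-1.0710}) = 0.7448
P = 0.7448

0.7448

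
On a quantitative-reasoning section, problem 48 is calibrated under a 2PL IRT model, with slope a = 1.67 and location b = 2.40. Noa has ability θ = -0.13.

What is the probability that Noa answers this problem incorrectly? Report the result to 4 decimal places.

0.9856

P(θ) = 1 / (1 + exp(−a(θ − b)))
Exponent: 1.67 × (-0.13 − 2.40) = -4.2251
1/(1 + e^{4.2251}) = 0.0144
P(incorrect) = 1 − 0.0144 = 0.9856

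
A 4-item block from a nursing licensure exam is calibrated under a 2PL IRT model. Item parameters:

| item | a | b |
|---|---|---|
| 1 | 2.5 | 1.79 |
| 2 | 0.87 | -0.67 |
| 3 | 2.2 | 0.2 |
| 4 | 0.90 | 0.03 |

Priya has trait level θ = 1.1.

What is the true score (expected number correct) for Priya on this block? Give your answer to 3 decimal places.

P(θ) = 1 / (1 + exp(−a(θ − b)))
P_1 = 1/(1+e^{1.7250}) = 0.1512
P_2 = 1/(1+e^{-1.5399}) = 0.8235
P_3 = 1/(1+e^{-1.9800}) = 0.8787
P_4 = 1/(1+e^{-0.9630}) = 0.7237
E[score] = 0.1512 + 0.8235 + 0.8787 + 0.7237 = 2.5771

2.577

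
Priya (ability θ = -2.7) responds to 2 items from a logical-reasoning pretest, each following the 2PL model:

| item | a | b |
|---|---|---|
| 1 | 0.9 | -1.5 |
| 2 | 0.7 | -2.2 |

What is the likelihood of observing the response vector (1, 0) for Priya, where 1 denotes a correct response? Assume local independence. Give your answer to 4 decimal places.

0.1487

P(θ) = 1 / (1 + exp(−a(θ − b)))
P_1 = 1/(1+e^{1.0800}) = 0.2535
P_2 = 1/(1+e^{0.3500}) = 0.4134
L = P_1 × (1−P_2) = 0.2535 × 0.5866 = 0.14871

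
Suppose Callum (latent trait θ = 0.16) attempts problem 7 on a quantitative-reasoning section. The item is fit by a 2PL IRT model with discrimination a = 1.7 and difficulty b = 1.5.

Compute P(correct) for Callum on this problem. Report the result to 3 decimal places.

0.093

P(θ) = 1 / (1 + exp(−a(θ − b)))
Exponent: 1.7 × (0.16 − 1.5) = -2.2780
1/(1 + e^{2.2780}) = 0.0930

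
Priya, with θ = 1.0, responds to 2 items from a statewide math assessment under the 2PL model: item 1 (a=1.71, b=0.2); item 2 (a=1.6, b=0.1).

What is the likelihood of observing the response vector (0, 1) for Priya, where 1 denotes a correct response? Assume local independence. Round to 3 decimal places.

0.164

P(θ) = 1 / (1 + exp(−a(θ − b)))
P_1 = 1/(1+e^{-1.3680}) = 0.7971
P_2 = 1/(1+e^{-1.4400}) = 0.8085
L = (1−P_1) × P_2 = 0.2029 × 0.8085 = 0.16407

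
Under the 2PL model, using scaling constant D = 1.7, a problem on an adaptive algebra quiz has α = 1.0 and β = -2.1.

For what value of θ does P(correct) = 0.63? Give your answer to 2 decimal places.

-1.79

P(θ) = 1 / (1 + exp(−D·α(θ − β)))
logit = ln(0.6300/0.3700) = 0.5322
θ = β + logit/(1.7·α) = -2.1 + 0.5322/1.7000 = -1.7869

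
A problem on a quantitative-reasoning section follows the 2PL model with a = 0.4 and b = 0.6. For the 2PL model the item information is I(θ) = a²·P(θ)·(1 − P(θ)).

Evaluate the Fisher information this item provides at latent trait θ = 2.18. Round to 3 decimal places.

P = 1/(1+e^{-0.6320}) = 0.6529
P(1−P) = 0.6529 × 0.3471 = 0.2266
I = a² × P(1−P) = 0.4² × 0.2266 = 0.03626

0.036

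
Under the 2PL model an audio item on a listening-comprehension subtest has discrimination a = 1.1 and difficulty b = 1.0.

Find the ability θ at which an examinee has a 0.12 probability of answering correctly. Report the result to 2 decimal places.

-0.81

P(θ) = 1 / (1 + exp(−a(θ − b)))
logit = ln(0.1200/0.8800) = -1.9924
θ = b + logit/(a) = 1.0 + (-1.9924)/1.1000 = -0.8113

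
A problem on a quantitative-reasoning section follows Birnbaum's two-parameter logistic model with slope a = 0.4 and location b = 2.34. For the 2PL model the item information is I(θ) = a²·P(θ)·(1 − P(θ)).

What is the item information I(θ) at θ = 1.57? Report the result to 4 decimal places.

0.0391

P = 1/(1+e^{0.3080}) = 0.4236
P(1−P) = 0.4236 × 0.5764 = 0.2442
I = a² × P(1−P) = 0.4² × 0.2442 = 0.03907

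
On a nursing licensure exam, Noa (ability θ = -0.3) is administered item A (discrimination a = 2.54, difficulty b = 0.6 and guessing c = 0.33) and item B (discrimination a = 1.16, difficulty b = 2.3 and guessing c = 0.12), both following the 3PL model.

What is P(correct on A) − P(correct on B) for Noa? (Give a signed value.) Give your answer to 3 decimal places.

0.231

P(θ) = c + (1 − c) · 1 / (1 + exp(−a(θ − b)))
P_A = 0.3918
P_B = 0.1611
P_A − P_B = 0.2307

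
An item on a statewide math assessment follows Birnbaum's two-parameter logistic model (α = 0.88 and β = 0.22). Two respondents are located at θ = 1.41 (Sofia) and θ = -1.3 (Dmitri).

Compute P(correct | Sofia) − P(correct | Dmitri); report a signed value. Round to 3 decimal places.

0.532

P(θ) = 1 / (1 + exp(−α(θ − β)))
P(Sofia) = 0.7402  [exponent 1.0472]
P(Dmitri) = 0.2079  [exponent -1.3376]
Difference = 0.7402 − 0.2079 = 0.5323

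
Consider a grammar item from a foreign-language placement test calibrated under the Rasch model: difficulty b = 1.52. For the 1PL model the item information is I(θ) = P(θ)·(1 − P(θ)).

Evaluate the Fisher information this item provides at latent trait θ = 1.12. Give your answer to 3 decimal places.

0.240

P = 1/(1+e^{0.4000}) = 0.4013
P(1−P) = 0.4013 × 0.5987 = 0.2403
I = P(1−P) = 0.24026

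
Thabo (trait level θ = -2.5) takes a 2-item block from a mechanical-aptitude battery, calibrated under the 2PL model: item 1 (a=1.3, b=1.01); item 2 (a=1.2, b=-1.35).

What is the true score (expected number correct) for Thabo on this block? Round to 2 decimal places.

P(θ) = 1 / (1 + exp(−a(θ − b)))
P_1 = 1/(1+e^{4.5630}) = 0.0103
P_2 = 1/(1+e^{1.3800}) = 0.2010
E[score] = 0.0103 + 0.2010 = 0.2113

0.21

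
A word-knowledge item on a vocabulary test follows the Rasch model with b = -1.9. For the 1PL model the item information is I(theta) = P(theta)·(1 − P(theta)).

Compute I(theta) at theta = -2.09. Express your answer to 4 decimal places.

0.2478

P = 1/(1+e^{0.1900}) = 0.4526
P(1−P) = 0.4526 × 0.5474 = 0.2478
I = P(1−P) = 0.24776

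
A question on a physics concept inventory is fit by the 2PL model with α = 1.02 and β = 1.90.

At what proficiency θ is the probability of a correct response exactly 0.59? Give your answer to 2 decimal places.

2.26

P(θ) = 1 / (1 + exp(−α(θ − β)))
logit = ln(0.5900/0.4100) = 0.3640
θ = β + logit/(α) = 1.90 + 0.3640/1.0200 = 2.2568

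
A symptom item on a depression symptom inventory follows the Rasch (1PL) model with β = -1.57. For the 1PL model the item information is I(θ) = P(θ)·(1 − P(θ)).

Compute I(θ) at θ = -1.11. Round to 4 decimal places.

0.2372

P = 1/(1+e^{-0.4600}) = 0.6130
P(1−P) = 0.6130 × 0.3870 = 0.2372
I = P(1−P) = 0.23723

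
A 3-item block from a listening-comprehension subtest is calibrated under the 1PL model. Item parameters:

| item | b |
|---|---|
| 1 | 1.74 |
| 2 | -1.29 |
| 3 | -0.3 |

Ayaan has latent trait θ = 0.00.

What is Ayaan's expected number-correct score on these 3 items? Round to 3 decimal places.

P(θ) = 1 / (1 + exp(−(θ − b)))
P_1 = 1/(1+e^{1.7400}) = 0.1493
P_2 = 1/(1+e^{-1.2900}) = 0.7841
P_3 = 1/(1+e^{-0.3000}) = 0.5744
E[score] = 0.1493 + 0.7841 + 0.5744 = 1.5079

1.508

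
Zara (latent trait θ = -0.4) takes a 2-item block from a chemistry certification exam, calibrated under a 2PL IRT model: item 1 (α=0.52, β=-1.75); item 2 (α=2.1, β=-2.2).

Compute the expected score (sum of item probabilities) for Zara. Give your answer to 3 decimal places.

P(θ) = 1 / (1 + exp(−α(θ − β)))
P_1 = 1/(1+e^{-0.7020}) = 0.6686
P_2 = 1/(1+e^{-3.7800}) = 0.9777
E[score] = 0.6686 + 0.9777 = 1.6463

1.646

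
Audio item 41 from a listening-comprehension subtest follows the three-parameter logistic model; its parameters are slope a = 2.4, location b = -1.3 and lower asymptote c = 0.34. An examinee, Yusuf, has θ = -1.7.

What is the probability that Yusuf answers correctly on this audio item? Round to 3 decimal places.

P(θ) = c + (1 − c) · 1 / (1 + exp(−a(θ − b)))
Exponent: 2.4 × (-1.7 − (-1.3)) = -0.9600
1/(1 + e^{0.9600}) = 0.2769
P = 0.34 + 0.66 × 0.2769 = 0.5227

0.523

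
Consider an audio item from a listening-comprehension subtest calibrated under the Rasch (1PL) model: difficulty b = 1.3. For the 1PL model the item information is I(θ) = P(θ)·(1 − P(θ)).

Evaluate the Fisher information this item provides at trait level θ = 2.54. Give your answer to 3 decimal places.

P = 1/(1+e^{-1.2400}) = 0.7756
P(1−P) = 0.7756 × 0.2244 = 0.1741
I = P(1−P) = 0.17406

0.174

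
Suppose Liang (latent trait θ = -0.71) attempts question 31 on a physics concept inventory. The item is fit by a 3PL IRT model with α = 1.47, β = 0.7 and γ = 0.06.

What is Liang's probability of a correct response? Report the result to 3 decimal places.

0.165

P(θ) = γ + (1 − γ) · 1 / (1 + exp(−α(θ − β)))
Exponent: 1.47 × (-0.71 − 0.7) = -2.0727
1/(1 + e^{2.0727}) = 0.1118
P = 0.06 + 0.94 × 0.1118 = 0.1651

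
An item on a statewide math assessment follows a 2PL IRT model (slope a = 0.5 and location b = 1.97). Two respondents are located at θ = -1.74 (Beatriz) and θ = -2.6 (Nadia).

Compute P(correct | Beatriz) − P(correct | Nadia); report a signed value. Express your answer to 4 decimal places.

0.0429

P(θ) = 1 / (1 + exp(−a(θ − b)))
P(Beatriz) = 0.1353  [exponent -1.8550]
P(Nadia) = 0.0924  [exponent -2.2850]
Difference = 0.1353 − 0.0924 = 0.0429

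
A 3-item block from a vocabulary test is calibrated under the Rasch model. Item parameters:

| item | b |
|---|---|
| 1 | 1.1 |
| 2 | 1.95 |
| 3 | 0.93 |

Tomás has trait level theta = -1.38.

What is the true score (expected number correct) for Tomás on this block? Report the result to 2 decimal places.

P(theta) = 1 / (1 + exp(−(theta − b)))
P_1 = 1/(1+e^{2.4800}) = 0.0773
P_2 = 1/(1+e^{3.3300}) = 0.0346
P_3 = 1/(1+e^{2.3100}) = 0.0903
E[score] = 0.0773 + 0.0346 + 0.0903 = 0.2021

0.20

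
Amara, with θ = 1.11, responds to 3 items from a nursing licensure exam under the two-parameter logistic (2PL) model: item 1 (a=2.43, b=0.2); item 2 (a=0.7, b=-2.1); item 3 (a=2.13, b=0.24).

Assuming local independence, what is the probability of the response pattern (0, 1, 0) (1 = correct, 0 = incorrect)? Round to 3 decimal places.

P(θ) = 1 / (1 + exp(−a(θ − b)))
P_1 = 1/(1+e^{-2.2113}) = 0.9013
P_2 = 1/(1+e^{-2.2470}) = 0.9044
P_3 = 1/(1+e^{-1.8531}) = 0.8645
L = (1−P_1) × P_2 × (1−P_3) = 0.0987 × 0.9044 × 0.1355 = 0.01210

0.012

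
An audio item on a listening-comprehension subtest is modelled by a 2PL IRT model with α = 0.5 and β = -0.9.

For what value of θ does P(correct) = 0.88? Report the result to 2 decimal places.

3.08

P(θ) = 1 / (1 + exp(−α(θ − β)))
logit = ln(0.8800/0.1200) = 1.9924
θ = β + logit/(α) = -0.9 + 1.9924/0.5000 = 3.0849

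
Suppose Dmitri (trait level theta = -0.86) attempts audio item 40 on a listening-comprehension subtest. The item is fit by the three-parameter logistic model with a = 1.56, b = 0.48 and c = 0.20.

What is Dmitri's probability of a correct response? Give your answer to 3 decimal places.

0.288

P(theta) = c + (1 − c) · 1 / (1 + exp(−a(theta − b)))
Exponent: 1.56 × (-0.86 − 0.48) = -2.0904
1/(1 + e^{2.0904}) = 0.1100
P = 0.20 + 0.80 × 0.1100 = 0.2880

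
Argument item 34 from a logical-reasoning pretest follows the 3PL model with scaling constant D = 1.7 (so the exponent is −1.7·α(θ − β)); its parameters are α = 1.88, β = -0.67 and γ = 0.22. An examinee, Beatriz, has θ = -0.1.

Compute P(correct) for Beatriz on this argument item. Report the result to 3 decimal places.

0.891

P(θ) = γ + (1 − γ) · 1 / (1 + exp(−D·α(θ − β)))
Exponent: 1.7 × 1.88 × (-0.1 − (-0.67)) = 1.8217
1/(1 + e^{-1.8217}) = 0.8608
P = 0.22 + 0.78 × 0.8608 = 0.8914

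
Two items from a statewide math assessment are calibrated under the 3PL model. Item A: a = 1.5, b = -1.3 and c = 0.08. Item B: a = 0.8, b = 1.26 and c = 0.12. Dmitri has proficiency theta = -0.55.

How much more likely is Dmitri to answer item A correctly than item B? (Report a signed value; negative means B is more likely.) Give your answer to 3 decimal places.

P(theta) = c + (1 − c) · 1 / (1 + exp(−a(theta − b)))
P_A = 0.7745
P_B = 0.2875
P_A − P_B = 0.4870

0.487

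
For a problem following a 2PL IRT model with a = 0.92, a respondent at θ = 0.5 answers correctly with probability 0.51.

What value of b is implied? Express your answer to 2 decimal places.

P(θ) = 1 / (1 + exp(−a(θ − b)))
logit(0.51) = ln(0.51/0.49) = 0.0400
b = θ − logit/(a) = 0.5 − 0.0400/0.9200 = 0.4565

0.46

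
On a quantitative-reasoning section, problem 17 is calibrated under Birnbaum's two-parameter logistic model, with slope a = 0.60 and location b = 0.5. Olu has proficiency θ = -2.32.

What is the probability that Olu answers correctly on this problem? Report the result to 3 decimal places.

P(θ) = 1 / (1 + exp(−a(θ − b)))
Exponent: 0.60 × (-2.32 − 0.5) = -1.6920
1/(1 + e^{1.6920}) = 0.1555

0.156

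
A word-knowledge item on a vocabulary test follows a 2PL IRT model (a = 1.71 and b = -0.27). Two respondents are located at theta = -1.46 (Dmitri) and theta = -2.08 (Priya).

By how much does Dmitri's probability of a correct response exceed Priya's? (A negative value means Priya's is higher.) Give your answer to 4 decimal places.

P(theta) = 1 / (1 + exp(−a(theta − b)))
P(Dmitri) = 0.1156  [exponent -2.0349]
P(Priya) = 0.0433  [exponent -3.0951]
Difference = 0.1156 − 0.0433 = 0.0723

0.0723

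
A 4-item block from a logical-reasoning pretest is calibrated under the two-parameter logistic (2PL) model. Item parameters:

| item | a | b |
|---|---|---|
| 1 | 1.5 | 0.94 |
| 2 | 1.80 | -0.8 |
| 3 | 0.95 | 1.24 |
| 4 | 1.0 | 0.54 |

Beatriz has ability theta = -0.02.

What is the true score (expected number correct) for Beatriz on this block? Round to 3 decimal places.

P(theta) = 1 / (1 + exp(−a(theta − b)))
P_1 = 1/(1+e^{1.4400}) = 0.1915
P_2 = 1/(1+e^{-1.4040}) = 0.8028
P_3 = 1/(1+e^{1.1970}) = 0.2320
P_4 = 1/(1+e^{0.5600}) = 0.3635
E[score] = 0.1915 + 0.8028 + 0.2320 + 0.3635 = 1.5899

1.590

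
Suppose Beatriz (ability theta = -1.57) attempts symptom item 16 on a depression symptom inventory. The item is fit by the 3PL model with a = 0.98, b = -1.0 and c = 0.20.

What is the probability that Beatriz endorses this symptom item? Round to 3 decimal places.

P(theta) = c + (1 − c) · 1 / (1 + exp(−a(theta − b)))
Exponent: 0.98 × (-1.57 − (-1.0)) = -0.5586
1/(1 + e^{0.5586}) = 0.3639
P = 0.20 + 0.80 × 0.3639 = 0.4911

0.491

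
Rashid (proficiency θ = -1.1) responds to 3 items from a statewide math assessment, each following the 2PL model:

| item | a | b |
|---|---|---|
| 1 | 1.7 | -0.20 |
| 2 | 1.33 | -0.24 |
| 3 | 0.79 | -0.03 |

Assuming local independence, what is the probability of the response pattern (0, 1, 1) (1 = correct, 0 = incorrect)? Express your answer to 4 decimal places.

P(θ) = 1 / (1 + exp(−a(θ − b)))
P_1 = 1/(1+e^{1.5300}) = 0.1780
P_2 = 1/(1+e^{1.1438}) = 0.2416
P_3 = 1/(1+e^{0.8453}) = 0.3004
L = (1−P_1) × P_2 × P_3 = 0.8220 × 0.2416 × 0.3004 = 0.05967

0.0597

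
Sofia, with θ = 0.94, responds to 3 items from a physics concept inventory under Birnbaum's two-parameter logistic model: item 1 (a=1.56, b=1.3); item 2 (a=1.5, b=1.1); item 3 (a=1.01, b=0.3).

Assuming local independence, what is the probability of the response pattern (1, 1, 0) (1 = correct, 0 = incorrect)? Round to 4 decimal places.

0.0550

P(θ) = 1 / (1 + exp(−a(θ − b)))
P_1 = 1/(1+e^{0.5616}) = 0.3632
P_2 = 1/(1+e^{0.2400}) = 0.4403
P_3 = 1/(1+e^{-0.6464}) = 0.6562
L = P_1 × P_2 × (1−P_3) = 0.3632 × 0.4403 × 0.3438 = 0.05497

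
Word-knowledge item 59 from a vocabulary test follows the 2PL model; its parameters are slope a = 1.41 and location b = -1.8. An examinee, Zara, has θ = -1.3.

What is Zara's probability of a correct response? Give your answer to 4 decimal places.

0.6693

P(θ) = 1 / (1 + exp(−a(θ − b)))
Exponent: 1.41 × (-1.3 − (-1.8)) = 0.7050
1/(1 + e^{-0.7050}) = 0.6693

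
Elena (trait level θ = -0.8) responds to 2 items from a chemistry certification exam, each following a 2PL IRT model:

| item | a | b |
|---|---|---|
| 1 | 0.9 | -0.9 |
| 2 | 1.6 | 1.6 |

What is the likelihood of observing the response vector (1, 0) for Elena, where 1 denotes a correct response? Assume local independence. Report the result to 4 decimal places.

P(θ) = 1 / (1 + exp(−a(θ − b)))
P_1 = 1/(1+e^{-0.0900}) = 0.5225
P_2 = 1/(1+e^{3.8400}) = 0.0210
L = P_1 × (1−P_2) = 0.5225 × 0.9790 = 0.51149

0.5115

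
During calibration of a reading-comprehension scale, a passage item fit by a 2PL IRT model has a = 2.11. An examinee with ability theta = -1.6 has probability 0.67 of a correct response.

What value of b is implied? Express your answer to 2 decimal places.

-1.94

P(theta) = 1 / (1 + exp(−a(theta − b)))
logit(0.67) = ln(0.67/0.33) = 0.7082
b = theta − logit/(a) = -1.6 − 0.7082/2.1100 = -1.9356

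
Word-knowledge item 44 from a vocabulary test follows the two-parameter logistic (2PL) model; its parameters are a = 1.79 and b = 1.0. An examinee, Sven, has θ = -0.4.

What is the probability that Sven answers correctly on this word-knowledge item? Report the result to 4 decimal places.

0.0754

P(θ) = 1 / (1 + exp(−a(θ − b)))
Exponent: 1.79 × (-0.4 − 1.0) = -2.5060
1/(1 + e^{2.5060}) = 0.0754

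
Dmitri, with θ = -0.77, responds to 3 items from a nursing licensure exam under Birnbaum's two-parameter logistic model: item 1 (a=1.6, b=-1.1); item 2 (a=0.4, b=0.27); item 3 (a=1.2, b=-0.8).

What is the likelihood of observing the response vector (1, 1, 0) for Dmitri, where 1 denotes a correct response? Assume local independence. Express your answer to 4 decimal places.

P(θ) = 1 / (1 + exp(−a(θ − b)))
P_1 = 1/(1+e^{-0.5280}) = 0.6290
P_2 = 1/(1+e^{0.4160}) = 0.3975
P_3 = 1/(1+e^{-0.0360}) = 0.5090
L = P_1 × P_2 × (1−P_3) = 0.6290 × 0.3975 × 0.4910 = 0.12276

0.1228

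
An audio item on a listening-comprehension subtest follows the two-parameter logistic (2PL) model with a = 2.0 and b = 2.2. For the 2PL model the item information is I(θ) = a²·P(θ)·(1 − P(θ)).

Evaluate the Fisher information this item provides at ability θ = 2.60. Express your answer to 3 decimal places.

0.856

P = 1/(1+e^{-0.8000}) = 0.6900
P(1−P) = 0.6900 × 0.3100 = 0.2139
I = a² × P(1−P) = 2.0² × 0.2139 = 0.85564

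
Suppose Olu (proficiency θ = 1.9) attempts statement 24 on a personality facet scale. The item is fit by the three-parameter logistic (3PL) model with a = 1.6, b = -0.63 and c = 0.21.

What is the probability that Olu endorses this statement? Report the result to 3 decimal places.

P(θ) = c + (1 − c) · 1 / (1 + exp(−a(θ − b)))
Exponent: 1.6 × (1.9 − (-0.63)) = 4.0480
1/(1 + e^{-4.0480}) = 0.9828
P = 0.21 + 0.79 × 0.9828 = 0.9864

0.986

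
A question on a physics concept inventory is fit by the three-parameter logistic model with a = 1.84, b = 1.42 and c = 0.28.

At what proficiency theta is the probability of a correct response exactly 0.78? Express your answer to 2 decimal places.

P(theta) = c + (1 − c) · 1 / (1 + exp(−a(theta − b)))
Remove guessing floor: (0.78 − 0.28)/(1 − 0.28) = 0.6944
logit = ln(0.6944/0.3056) = 0.8210
theta = b + logit/(a) = 1.42 + 0.8210/1.8400 = 1.8662

1.87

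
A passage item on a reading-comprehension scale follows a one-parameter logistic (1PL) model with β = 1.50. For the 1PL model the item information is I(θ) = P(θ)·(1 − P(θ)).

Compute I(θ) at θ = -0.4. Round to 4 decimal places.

P = 1/(1+e^{1.9000}) = 0.1301
P(1−P) = 0.1301 × 0.8699 = 0.1132
I = P(1−P) = 0.11318

0.1132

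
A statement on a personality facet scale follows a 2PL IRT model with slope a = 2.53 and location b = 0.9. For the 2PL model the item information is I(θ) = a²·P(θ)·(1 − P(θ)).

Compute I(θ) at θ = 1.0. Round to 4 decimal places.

P = 1/(1+e^{-0.2530}) = 0.5629
P(1−P) = 0.5629 × 0.4371 = 0.2460
I = a² × P(1−P) = 2.53² × 0.2460 = 1.57489

1.5749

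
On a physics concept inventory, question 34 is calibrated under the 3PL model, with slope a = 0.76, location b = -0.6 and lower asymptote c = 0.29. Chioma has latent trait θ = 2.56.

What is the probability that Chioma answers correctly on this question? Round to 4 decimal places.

0.9410

P(θ) = c + (1 − c) · 1 / (1 + exp(−a(θ − b)))
Exponent: 0.76 × (2.56 − (-0.6)) = 2.4016
1/(1 + e^{-2.4016}) = 0.9169
P = 0.29 + 0.71 × 0.9169 = 0.9410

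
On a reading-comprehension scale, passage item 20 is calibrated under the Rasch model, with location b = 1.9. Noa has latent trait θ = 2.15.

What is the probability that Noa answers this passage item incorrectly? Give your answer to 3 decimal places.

0.438

P(θ) = 1 / (1 + exp(−(θ − b)))
Exponent: (2.15 − 1.9) = 0.2500
1/(1 + e^{-0.2500}) = 0.5622
P = 0.5622
P(incorrect) = 1 − 0.5622 = 0.4378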